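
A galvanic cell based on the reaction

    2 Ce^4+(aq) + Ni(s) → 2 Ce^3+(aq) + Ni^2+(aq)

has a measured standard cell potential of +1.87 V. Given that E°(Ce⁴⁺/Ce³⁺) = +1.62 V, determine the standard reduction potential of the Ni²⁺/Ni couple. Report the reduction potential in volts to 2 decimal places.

−0.25 V

In the reaction as written the Ce⁴⁺/Ce³⁺ couple is reduced (cathode) and Ni²⁺/Ni is oxidized (anode), so E°cell = E°(Ce⁴⁺/Ce³⁺) − E°(Ni²⁺/Ni).
E°(Ni²⁺/Ni) = E°(cathode) − E°cell = +1.62 − (+1.87) = −0.25 V.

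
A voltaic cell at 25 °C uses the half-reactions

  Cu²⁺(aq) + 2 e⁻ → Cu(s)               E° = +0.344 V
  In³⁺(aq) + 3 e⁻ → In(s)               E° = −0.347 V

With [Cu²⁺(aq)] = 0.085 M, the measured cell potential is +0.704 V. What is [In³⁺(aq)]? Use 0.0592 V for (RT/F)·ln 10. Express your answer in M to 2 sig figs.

0.0054 M

With Cu²⁺/Cu at the cathode and In³⁺/In at the anode, E°cell = +0.344 − (−0.347) = +0.691 V (n = 6).
Since E = E° − (0.0592/n)·log Q, log Q = n(E° − E)/0.0592 = −1.318.
Balancing electrons gives 3 Cu²⁺(aq) + 2 In(s) → 3 Cu(s) + 2 In³⁺(aq); thus Q = [In³⁺(aq)]^2 / [Cu²⁺(aq)]^3.
Isolating [In³⁺(aq)] in Q = 10^{−1.318} yields log [In³⁺(aq)] = −2.265, i.e. 0.0054 M.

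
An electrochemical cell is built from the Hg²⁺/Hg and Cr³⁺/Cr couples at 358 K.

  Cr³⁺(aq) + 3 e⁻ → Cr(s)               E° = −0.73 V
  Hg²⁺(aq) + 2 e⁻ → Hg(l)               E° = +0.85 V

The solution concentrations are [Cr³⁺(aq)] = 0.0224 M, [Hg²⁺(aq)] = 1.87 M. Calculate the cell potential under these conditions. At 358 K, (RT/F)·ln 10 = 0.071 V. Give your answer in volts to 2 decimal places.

+1.63 V

Since E°(Hg²⁺/Hg) > E°(Cr³⁺/Cr), Hg²⁺/Hg serves as the cathode.
The standard potential is +0.85 − (−0.73) = +1.58 V and the balanced reaction transfers n = 6 electrons.
For the overall reaction 3 Hg²⁺(aq) + 2 Cr(s) → 3 Hg(l) + 2 Cr³⁺(aq), Q = [Cr³⁺(aq)]^2 / [Hg²⁺(aq)]^3 = 7.67×10^−5, giving log Q = −4.115.
Applying E = E° − (RT ln10/nF)·log Q gives +1.58 − (0.071/6)(−4.115) = +1.63 V.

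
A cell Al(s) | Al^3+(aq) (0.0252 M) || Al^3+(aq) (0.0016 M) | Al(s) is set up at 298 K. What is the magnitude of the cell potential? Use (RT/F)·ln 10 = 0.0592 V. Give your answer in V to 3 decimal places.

0.024 V

For a concentration cell E°cell = 0, since both electrodes use the same couple.
The compartment with the higher Al^3+(aq) concentration (0.0252 M) acts as the cathode; ions are reduced there and produced at the dilute (0.0016 M) anode.
With n = 3, Ecell = −(0.0592/3)·log([dilute]/[conc]) = −(0.0592/3)·log(0.0016/0.0252) = +0.024 V.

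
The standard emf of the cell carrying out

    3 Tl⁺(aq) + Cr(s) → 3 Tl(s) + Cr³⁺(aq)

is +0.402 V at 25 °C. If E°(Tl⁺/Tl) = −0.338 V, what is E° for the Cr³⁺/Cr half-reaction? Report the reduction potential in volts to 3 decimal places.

In the reaction as written the Tl⁺/Tl couple is reduced (cathode) and Cr³⁺/Cr is oxidized (anode), so E°cell = E°(Tl⁺/Tl) − E°(Cr³⁺/Cr).
E°(Cr³⁺/Cr) = E°(cathode) − E°cell = −0.338 − (+0.402) = −0.740 V.

−0.740 V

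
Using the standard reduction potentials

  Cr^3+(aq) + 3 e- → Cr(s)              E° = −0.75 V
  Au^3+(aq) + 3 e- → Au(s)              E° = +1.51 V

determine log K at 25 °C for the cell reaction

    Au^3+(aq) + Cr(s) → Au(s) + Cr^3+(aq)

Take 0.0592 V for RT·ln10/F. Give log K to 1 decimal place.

The Au³⁺/Au couple is reduced (cathode); E°cell = +1.51 − (−0.75) = +2.26 V with n = 3.
At equilibrium E = 0, so log K = nE°cell / 0.0592 = (3)(+2.26) / 0.0592 = 114.5.

log K = 114.5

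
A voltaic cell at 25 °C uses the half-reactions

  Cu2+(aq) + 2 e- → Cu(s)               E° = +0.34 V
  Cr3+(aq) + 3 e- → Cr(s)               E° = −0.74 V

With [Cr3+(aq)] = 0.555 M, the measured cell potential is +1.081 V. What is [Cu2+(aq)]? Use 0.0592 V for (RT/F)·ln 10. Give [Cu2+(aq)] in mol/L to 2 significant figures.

0.73 M

With Cu²⁺/Cu at the cathode and Cr³⁺/Cr at the anode, E°cell = +0.34 − (−0.74) = +1.08 V (n = 6).
Rearranging E = E° − (0.0592/n)·log Q gives log Q = 6(+1.08 − (+1.081))/0.0592 = −0.101.
The balanced reaction is 3 Cu2+(aq) + 2 Cr(s) → 3 Cu(s) + 2 Cr3+(aq), so Q = [Cr3+(aq)]^2 / [Cu2+(aq)]^3.
Isolating [Cu2+(aq)] in Q = 10^{−0.101} yields log [Cu2+(aq)] = −0.137, i.e. 0.73 M.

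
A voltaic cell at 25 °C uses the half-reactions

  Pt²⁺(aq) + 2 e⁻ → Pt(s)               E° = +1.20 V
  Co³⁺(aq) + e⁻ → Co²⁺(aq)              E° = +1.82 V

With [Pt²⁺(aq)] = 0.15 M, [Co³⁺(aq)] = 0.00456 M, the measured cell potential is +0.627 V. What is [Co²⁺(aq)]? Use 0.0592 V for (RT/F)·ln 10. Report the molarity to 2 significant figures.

Co³⁺/Co²⁺ is the cathode (higher E°); E°cell = +1.82 − (+1.20) = +0.62 V with n = 2.
Since E = E° − (0.0592/n)·log Q, log Q = n(E° − E)/0.0592 = −0.236.
Balancing electrons gives 2 Co³⁺(aq) + Pt(s) → 2 Co²⁺(aq) + Pt²⁺(aq); thus Q = ([Co²⁺(aq)]^2·[Pt²⁺(aq)]) / [Co³⁺(aq)]^2.
Solving for the unknown gives log [Co²⁺(aq)] = −2.047, so [Co²⁺(aq)] ≈ 0.0090 M.

0.0090 M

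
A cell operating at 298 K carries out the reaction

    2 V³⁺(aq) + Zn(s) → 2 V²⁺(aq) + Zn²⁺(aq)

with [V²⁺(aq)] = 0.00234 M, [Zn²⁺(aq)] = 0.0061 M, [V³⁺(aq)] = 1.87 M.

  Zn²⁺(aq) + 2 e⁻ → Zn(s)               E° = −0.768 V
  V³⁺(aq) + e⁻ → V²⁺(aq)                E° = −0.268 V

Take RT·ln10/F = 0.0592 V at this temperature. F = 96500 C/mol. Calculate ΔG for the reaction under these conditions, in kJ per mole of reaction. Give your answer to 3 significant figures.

−142 kJ/mol

E°cell = −0.268 − (−0.768) = +0.500 V; the balanced reaction transfers n = 2 electrons.
Q = ([V²⁺(aq)]^2·[Zn²⁺(aq)]) / [V³⁺(aq)]^2 = 9.55×10^−9, so log Q = −8.020 and E = +0.500 − (0.0592/2)(−8.020) = +0.7374 V.
Then ΔG = −nFE = −2 × 96500 × +0.7374 J/mol = −142 kJ/mol.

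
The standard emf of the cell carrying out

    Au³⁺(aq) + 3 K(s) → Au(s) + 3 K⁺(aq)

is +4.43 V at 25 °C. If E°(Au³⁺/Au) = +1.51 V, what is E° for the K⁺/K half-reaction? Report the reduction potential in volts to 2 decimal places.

−2.92 V

In the reaction as written the Au³⁺/Au couple is reduced (cathode) and K⁺/K is oxidized (anode), so E°cell = E°(Au³⁺/Au) − E°(K⁺/K).
E°(K⁺/K) = E°(cathode) − E°cell = +1.51 − (+4.43) = −2.92 V.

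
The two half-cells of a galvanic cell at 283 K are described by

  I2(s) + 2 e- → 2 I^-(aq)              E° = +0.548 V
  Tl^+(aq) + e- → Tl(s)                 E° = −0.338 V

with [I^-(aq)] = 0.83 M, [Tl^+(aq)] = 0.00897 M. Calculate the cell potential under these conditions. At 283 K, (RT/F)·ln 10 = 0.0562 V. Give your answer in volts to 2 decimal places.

+1.01 V

The I₂/I⁻ couple has the more positive E°, so it is the cathode; Tl⁺/Tl is the anode.
E°cell = E°cat − E°an = +0.548 − (−0.338) = +0.886 V; n = 2.
The balanced reaction is I2(s) + 2 Tl(s) → 2 I^-(aq) + 2 Tl^+(aq), so Q = [I^-(aq)]^2·[Tl^+(aq)]^2 = 5.54×10^−5 and log Q = −4.256.
Applying E = E° − (RT ln10/nF)·log Q gives +0.886 − (0.0562/2)(−4.256) = +1.01 V.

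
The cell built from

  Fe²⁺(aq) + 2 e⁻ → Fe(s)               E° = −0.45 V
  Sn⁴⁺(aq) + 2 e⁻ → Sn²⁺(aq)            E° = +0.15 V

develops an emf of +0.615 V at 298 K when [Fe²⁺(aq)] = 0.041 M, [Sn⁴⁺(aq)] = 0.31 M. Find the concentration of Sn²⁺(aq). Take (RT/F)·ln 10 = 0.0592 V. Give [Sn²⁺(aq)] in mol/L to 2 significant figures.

2.4 M

With Sn⁴⁺/Sn²⁺ at the cathode and Fe²⁺/Fe at the anode, E°cell = +0.15 − (−0.45) = +0.60 V (n = 2).
Rearranging E = E° − (0.0592/n)·log Q gives log Q = 2(+0.60 − (+0.615))/0.0592 = −0.507.
For Sn⁴⁺(aq) + Fe(s) → Sn²⁺(aq) + Fe²⁺(aq), the reaction quotient is Q = ([Sn²⁺(aq)]·[Fe²⁺(aq)]) / [Sn⁴⁺(aq)].
Substituting the known concentrations and solving, log [Sn²⁺(aq)] = 0.372 and [Sn²⁺(aq)] = 2.4 M.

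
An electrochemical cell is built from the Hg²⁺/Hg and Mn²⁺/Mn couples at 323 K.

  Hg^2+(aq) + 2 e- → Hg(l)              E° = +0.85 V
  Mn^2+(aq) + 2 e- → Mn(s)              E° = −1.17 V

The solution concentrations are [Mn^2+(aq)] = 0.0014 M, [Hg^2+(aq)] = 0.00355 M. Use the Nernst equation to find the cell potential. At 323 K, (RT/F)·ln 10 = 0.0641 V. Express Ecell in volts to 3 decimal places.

The Hg²⁺/Hg couple has the more positive E°, so it is the cathode; Mn²⁺/Mn is the anode.
E°cell = E°cat − E°an = +0.85 − (−1.17) = +2.02 V; n = 2.
The balanced reaction is Hg^2+(aq) + Mn(s) → Hg(l) + Mn^2+(aq), so Q = [Mn^2+(aq)] / [Hg^2+(aq)] = 0.394 and log Q = −0.404.
E = E° − (0.0641/n)·log Q = +2.02 − (0.0641/2)(−0.404) = +2.033 V.

+2.033 V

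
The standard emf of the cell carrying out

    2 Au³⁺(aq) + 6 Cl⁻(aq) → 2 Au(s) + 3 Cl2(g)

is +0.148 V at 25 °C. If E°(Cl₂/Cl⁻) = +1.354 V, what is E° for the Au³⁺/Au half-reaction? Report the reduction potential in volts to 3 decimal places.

+1.502 V

In the reaction as written the Au³⁺/Au couple is reduced (cathode) and Cl₂/Cl⁻ is oxidized (anode), so E°cell = E°(Au³⁺/Au) − E°(Cl₂/Cl⁻).
E°(Au³⁺/Au) = E°cell + E°(anode) = +0.148 + (+1.354) = +1.502 V.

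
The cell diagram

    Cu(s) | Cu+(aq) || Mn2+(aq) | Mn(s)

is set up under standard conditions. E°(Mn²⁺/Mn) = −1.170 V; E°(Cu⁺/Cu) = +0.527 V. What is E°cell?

−1.697 V

By convention the left-hand electrode in cell notation is the anode (oxidation) and the right-hand electrode is the cathode (reduction).
E°cell = E°(right) − E°(left) = −1.170 − (+0.527) = −1.697 V.
The negative sign shows that, as written, the cell would require an external voltage to drive the reaction.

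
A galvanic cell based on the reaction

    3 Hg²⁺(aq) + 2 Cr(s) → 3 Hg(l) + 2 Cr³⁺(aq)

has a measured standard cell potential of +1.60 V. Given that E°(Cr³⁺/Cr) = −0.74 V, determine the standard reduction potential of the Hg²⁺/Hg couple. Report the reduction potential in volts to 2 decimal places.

+0.86 V

In the reaction as written the Hg²⁺/Hg couple is reduced (cathode) and Cr³⁺/Cr is oxidized (anode), so E°cell = E°(Hg²⁺/Hg) − E°(Cr³⁺/Cr).
E°(Hg²⁺/Hg) = E°cell + E°(anode) = +1.60 + (−0.74) = +0.86 V.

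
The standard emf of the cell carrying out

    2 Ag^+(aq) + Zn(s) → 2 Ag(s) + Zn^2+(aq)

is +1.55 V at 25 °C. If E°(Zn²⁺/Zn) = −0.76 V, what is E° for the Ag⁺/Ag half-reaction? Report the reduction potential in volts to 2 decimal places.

+0.79 V

In the reaction as written the Ag⁺/Ag couple is reduced (cathode) and Zn²⁺/Zn is oxidized (anode), so E°cell = E°(Ag⁺/Ag) − E°(Zn²⁺/Zn).
E°(Ag⁺/Ag) = E°cell + E°(anode) = +1.55 + (−0.76) = +0.79 V.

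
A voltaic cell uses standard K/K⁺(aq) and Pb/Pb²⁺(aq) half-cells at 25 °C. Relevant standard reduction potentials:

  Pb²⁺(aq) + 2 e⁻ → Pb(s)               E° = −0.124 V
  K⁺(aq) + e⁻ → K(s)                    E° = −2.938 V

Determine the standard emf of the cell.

+2.814 V

Of the two couples in this cell, the one with the more positive reduction potential is reduced at the cathode: here that is Pb²⁺/Pb (−0.124 V); K⁺/K (−2.938 V) is the anode.
E°cell = E°(cathode) − E°(anode) = −0.124 − (−2.938) = +2.814 V.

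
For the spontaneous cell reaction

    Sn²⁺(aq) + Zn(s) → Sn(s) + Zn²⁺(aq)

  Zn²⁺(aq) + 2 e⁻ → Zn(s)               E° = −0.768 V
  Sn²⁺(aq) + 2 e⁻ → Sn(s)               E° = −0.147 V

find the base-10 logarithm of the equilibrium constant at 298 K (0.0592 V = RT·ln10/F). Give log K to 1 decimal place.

log K = 21.0

The Sn²⁺/Sn couple is reduced (cathode); E°cell = −0.147 − (−0.768) = +0.621 V with n = 2.
At equilibrium E = 0, so log K = nE°cell / 0.0592 = (2)(+0.621) / 0.0592 = 21.0.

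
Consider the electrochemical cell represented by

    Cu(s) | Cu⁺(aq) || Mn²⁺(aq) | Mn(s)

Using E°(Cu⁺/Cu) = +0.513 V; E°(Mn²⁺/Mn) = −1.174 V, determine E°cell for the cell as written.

−1.687 V

By convention the left-hand electrode in cell notation is the anode (oxidation) and the right-hand electrode is the cathode (reduction).
E°cell = E°(right) − E°(left) = −1.174 − (+0.513) = −1.687 V.
The negative sign shows that, as written, the cell would require an external voltage to drive the reaction.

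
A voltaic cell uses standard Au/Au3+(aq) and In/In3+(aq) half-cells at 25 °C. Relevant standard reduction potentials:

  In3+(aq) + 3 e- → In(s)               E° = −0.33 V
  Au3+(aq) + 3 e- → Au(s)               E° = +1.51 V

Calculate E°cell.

Of the two couples in this cell, the one with the more positive reduction potential is reduced at the cathode: here that is Au³⁺/Au (+1.51 V); In³⁺/In (−0.33 V) is the anode.
E°cell = E°(cathode) − E°(anode) = +1.51 − (−0.33) = +1.84 V.

+1.84 V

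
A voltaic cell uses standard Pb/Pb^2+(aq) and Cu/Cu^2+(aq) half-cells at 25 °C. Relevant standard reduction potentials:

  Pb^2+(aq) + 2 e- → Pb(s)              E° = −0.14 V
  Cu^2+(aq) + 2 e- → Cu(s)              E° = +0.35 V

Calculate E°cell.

Of the two couples in this cell, the one with the more positive reduction potential is reduced at the cathode: here that is Cu²⁺/Cu (+0.35 V); Pb²⁺/Pb (−0.14 V) is the anode.
E°cell = E°(cathode) − E°(anode) = +0.35 − (−0.14) = +0.49 V.

+0.49 V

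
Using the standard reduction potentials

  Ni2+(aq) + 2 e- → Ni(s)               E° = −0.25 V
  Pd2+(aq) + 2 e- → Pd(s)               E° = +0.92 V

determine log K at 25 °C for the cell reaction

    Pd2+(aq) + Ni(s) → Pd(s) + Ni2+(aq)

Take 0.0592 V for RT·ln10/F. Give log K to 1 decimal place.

log K = 39.5

The Pd²⁺/Pd couple is reduced (cathode); E°cell = +0.92 − (−0.25) = +1.17 V with n = 2.
At equilibrium E = 0, so log K = nE°cell / 0.0592 = (2)(+1.17) / 0.0592 = 39.5.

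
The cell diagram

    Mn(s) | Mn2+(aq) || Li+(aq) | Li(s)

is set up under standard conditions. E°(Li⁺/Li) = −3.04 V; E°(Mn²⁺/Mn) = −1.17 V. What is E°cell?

By convention the left-hand electrode in cell notation is the anode (oxidation) and the right-hand electrode is the cathode (reduction).
E°cell = E°(right) − E°(left) = −3.04 − (−1.17) = −1.87 V.
The negative sign shows that, as written, the cell would require an external voltage to drive the reaction.

−1.87 V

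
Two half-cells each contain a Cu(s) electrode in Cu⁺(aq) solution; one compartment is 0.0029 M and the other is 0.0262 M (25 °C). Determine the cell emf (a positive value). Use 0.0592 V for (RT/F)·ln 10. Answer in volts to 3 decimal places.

0.057 V

For a concentration cell E°cell = 0, since both electrodes use the same couple.
The compartment with the higher Cu⁺(aq) concentration (0.0262 M) acts as the cathode; ions are reduced there and produced at the dilute (0.0029 M) anode.
With n = 1, Ecell = −(0.0592/1)·log([dilute]/[conc]) = −(0.0592/1)·log(0.0029/0.0262) = +0.057 V.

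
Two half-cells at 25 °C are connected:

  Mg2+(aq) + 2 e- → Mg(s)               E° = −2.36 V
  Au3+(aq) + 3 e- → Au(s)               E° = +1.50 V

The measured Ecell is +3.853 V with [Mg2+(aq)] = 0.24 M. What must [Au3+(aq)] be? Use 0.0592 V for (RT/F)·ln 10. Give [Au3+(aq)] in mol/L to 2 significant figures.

0.052 M

The Au³⁺/Au couple has the larger reduction potential, so it is the cathode: E°cell = +1.50 − (−2.36) = +3.86 V and n = 6.
Rearranging E = E° − (0.0592/n)·log Q gives log Q = 6(+3.86 − (+3.853))/0.0592 = 0.709.
For 2 Au3+(aq) + 3 Mg(s) → 2 Au(s) + 3 Mg2+(aq), the reaction quotient is Q = [Mg2+(aq)]^3 / [Au3+(aq)]^2.
Substituting the known concentrations and solving, log [Au3+(aq)] = −1.284 and [Au3+(aq)] = 0.052 M.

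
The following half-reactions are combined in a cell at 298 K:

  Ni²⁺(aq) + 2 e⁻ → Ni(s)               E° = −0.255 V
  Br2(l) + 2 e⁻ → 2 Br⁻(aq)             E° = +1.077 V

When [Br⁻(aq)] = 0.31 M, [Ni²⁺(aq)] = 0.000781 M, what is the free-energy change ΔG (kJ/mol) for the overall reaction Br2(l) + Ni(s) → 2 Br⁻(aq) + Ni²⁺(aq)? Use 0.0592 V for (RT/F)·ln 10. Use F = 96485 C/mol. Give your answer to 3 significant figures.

E°cell = +1.077 − (−0.255) = +1.332 V; the balanced reaction transfers n = 2 electrons.
Q = [Br⁻(aq)]^2·[Ni²⁺(aq)] = 7.51×10^−5, so log Q = −4.125 and E = +1.332 − (0.0592/2)(−4.125) = +1.4541 V.
ΔG = −nFE = −(2)(96485)(+1.4541) J/mol = −281 kJ/mol.

−281 kJ/mol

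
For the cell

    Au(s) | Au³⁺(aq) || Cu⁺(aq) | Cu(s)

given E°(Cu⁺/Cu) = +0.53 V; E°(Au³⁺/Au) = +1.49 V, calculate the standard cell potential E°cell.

By convention the left-hand electrode in cell notation is the anode (oxidation) and the right-hand electrode is the cathode (reduction).
E°cell = E°(right) − E°(left) = +0.53 − (+1.49) = −0.96 V.
The negative sign shows that, as written, the cell would require an external voltage to drive the reaction.

−0.96 V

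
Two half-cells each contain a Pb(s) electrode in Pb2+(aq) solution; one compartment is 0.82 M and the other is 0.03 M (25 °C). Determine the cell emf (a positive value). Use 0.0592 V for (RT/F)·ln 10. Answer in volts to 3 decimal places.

0.043 V

For a concentration cell E°cell = 0, since both electrodes use the same couple.
The compartment with the higher Pb2+(aq) concentration (0.82 M) acts as the cathode; ions are reduced there and produced at the dilute (0.03 M) anode.
With n = 2, Ecell = −(0.0592/2)·log([dilute]/[conc]) = −(0.0592/2)·log(0.03/0.82) = +0.043 V.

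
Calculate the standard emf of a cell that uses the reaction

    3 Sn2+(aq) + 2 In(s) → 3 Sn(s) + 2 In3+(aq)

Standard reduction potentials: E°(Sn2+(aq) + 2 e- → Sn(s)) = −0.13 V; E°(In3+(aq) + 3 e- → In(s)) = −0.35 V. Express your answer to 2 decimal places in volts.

+0.22 V

Sn2+(aq) gains electrons, so the Sn²⁺/Sn couple is the cathode; the In³⁺/In couple is the anode.
E°cell = E°(cathode) − E°(anode) = −0.13 − (−0.35) = +0.22 V.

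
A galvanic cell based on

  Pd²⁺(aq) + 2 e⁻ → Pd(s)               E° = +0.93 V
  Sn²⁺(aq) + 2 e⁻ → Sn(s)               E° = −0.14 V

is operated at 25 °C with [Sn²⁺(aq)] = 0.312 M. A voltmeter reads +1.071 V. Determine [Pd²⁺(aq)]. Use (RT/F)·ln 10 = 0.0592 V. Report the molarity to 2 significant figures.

Pd²⁺/Pd is the cathode (higher E°); E°cell = +0.93 − (−0.14) = +1.07 V with n = 2.
Rearranging E = E° − (0.0592/n)·log Q gives log Q = 2(+1.07 − (+1.071))/0.0592 = −0.034.
Balancing electrons gives Pd²⁺(aq) + Sn(s) → Pd(s) + Sn²⁺(aq); thus Q = [Sn²⁺(aq)] / [Pd²⁺(aq)].
Isolating [Pd²⁺(aq)] in Q = 10^{−0.034} yields log [Pd²⁺(aq)] = −0.472, i.e. 0.34 M.

0.34 M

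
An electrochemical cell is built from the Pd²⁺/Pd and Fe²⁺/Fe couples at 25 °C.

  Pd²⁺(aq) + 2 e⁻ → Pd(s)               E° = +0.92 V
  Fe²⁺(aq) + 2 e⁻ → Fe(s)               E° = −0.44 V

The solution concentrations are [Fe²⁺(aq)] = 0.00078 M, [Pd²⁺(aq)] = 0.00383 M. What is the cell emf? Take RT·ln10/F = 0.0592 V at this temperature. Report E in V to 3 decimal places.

Since E°(Pd²⁺/Pd) > E°(Fe²⁺/Fe), Pd²⁺/Pd serves as the cathode.
E°cell = E°cat − E°an = +0.92 − (−0.44) = +1.36 V; n = 2.
The balanced reaction is Pd²⁺(aq) + Fe(s) → Pd(s) + Fe²⁺(aq), so Q = [Fe²⁺(aq)] / [Pd²⁺(aq)] = 0.204 and log Q = −0.691.
E = E° − (0.0592/n)·log Q = +1.36 − (0.0592/2)(−0.691) = +1.380 V.

+1.380 V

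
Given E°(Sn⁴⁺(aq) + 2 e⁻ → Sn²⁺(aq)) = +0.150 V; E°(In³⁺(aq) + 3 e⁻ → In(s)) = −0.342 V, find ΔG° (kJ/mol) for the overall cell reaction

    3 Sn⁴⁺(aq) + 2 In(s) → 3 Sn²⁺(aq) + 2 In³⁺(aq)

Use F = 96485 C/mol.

In the reaction as written Sn⁴⁺(aq) is reduced, so the Sn⁴⁺/Sn²⁺ couple is the cathode and In³⁺/In is the anode.
E°cell = +0.150 − (−0.342) = +0.492 V; balancing electrons gives n = 6.
ΔG° = −nFE°cell = −(6)(96485)(+0.492) J/mol = −285 kJ/mol.

−285 kJ/mol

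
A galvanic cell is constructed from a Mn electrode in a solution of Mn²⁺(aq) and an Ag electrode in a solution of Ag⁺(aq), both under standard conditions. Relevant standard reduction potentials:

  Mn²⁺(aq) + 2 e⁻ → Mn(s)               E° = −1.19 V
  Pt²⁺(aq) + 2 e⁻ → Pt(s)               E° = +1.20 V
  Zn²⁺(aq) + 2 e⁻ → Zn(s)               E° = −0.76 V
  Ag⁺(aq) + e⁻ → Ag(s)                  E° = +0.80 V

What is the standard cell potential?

+1.99 V

The Ag⁺/Ag couple has the higher E°, so Ag ion is reduced (cathode) and Mn is oxidized (anode).
E°cell = E°(cathode) − E°(anode) = +0.80 − (−1.19) = +1.99 V.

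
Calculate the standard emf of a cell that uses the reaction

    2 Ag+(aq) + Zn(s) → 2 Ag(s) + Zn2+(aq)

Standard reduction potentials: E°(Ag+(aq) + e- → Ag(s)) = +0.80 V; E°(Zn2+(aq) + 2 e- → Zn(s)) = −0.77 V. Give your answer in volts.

+1.57 V

In the reaction as written, Ag+(aq) is reduced (cathode) and Zn2+(aq) is produced by oxidation at the anode.
E°cell = E°(cathode) − E°(anode) = +0.80 − (−0.77) = +1.57 V.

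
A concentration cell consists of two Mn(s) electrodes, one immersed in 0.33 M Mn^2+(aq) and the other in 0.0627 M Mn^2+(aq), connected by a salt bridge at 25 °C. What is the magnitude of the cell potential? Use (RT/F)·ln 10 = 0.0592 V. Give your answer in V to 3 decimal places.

For a concentration cell E°cell = 0, since both electrodes use the same couple.
The compartment with the higher Mn^2+(aq) concentration (0.33 M) acts as the cathode; ions are reduced there and produced at the dilute (0.0627 M) anode.
With n = 2, Ecell = −(0.0592/2)·log([dilute]/[conc]) = −(0.0592/2)·log(0.0627/0.33) = +0.021 V.

0.021 V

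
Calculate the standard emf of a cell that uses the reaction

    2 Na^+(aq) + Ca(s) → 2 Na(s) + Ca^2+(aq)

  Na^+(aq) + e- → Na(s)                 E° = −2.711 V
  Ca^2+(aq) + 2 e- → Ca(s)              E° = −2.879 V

Na^+(aq) gains electrons, so the Na⁺/Na couple is the cathode; the Ca²⁺/Ca couple is the anode.
E°cell = E°(cathode) − E°(anode) = −2.711 − (−2.879) = +0.168 V.

+0.168 V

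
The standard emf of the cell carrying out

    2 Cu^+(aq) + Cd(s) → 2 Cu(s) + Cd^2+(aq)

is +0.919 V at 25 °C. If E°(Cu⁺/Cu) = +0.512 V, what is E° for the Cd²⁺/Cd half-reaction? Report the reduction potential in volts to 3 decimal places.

In the reaction as written the Cu⁺/Cu couple is reduced (cathode) and Cd²⁺/Cd is oxidized (anode), so E°cell = E°(Cu⁺/Cu) − E°(Cd²⁺/Cd).
E°(Cd²⁺/Cd) = E°(cathode) − E°cell = +0.512 − (+0.919) = −0.407 V.

−0.407 V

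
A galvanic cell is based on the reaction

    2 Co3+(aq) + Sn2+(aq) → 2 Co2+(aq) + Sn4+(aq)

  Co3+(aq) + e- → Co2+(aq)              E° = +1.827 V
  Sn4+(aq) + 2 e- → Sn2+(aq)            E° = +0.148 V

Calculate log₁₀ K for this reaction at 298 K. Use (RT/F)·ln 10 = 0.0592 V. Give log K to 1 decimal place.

log K = 56.7

The Co³⁺/Co²⁺ couple is reduced (cathode); E°cell = +1.827 − (+0.148) = +1.679 V with n = 2.
At equilibrium E = 0, so log K = nE°cell / 0.0592 = (2)(+1.679) / 0.0592 = 56.7.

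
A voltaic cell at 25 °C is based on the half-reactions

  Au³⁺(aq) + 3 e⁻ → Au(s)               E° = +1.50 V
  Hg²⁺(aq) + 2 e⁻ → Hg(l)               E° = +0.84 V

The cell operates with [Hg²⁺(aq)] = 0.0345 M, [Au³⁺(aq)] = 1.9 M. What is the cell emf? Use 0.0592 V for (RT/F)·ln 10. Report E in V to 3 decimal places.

Au³⁺/Au is reduced (cathode, E° = +1.50 V) and Hg²⁺/Hg is oxidized (anode).
The standard potential is +1.50 − (+0.84) = +0.66 V and the balanced reaction transfers n = 6 electrons.
The balanced reaction is 2 Au³⁺(aq) + 3 Hg(l) → 2 Au(s) + 3 Hg²⁺(aq), so Q = [Hg²⁺(aq)]^3 / [Au³⁺(aq)]^2 = 1.14×10^−5 and log Q = −4.944.
By the Nernst equation, E = +0.66 − (0.0592/6)·(−4.944) = +0.709 V.

+0.709 V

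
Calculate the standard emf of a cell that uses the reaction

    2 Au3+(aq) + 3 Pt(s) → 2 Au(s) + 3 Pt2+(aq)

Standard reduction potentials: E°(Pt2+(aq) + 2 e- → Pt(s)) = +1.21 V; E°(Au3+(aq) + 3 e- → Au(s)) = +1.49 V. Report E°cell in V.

+0.28 V

Au3+(aq) gains electrons, so the Au³⁺/Au couple is the cathode; the Pt²⁺/Pt couple is the anode.
E°cell = E°(cathode) − E°(anode) = +1.49 − (+1.21) = +0.28 V.
The positive value indicates the reaction is spontaneous as written.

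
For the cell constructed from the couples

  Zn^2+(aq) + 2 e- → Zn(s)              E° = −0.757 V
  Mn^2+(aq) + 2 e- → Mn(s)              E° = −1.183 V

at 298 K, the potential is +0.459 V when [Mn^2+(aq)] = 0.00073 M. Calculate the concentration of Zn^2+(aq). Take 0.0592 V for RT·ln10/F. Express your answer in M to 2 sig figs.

0.0095 M

The Zn²⁺/Zn couple has the larger reduction potential, so it is the cathode: E°cell = −0.757 − (−1.183) = +0.426 V and n = 2.
From the Nernst equation, log Q = n(E° − E)/0.0592 = 2·(+0.426 − (+0.459))/0.0592 = −1.115.
The balanced reaction is Zn^2+(aq) + Mn(s) → Zn(s) + Mn^2+(aq), so Q = [Mn^2+(aq)] / [Zn^2+(aq)].
Substituting the known concentrations and solving, log [Zn^2+(aq)] = −2.022 and [Zn^2+(aq)] = 0.0095 M.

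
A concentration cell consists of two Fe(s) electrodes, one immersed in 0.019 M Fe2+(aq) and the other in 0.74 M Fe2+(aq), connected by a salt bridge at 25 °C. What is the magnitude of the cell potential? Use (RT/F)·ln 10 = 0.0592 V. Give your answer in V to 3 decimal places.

0.047 V

For a concentration cell E°cell = 0, since both electrodes use the same couple.
The compartment with the higher Fe2+(aq) concentration (0.74 M) acts as the cathode; ions are reduced there and produced at the dilute (0.019 M) anode.
With n = 2, Ecell = −(0.0592/2)·log([dilute]/[conc]) = −(0.0592/2)·log(0.019/0.74) = +0.047 V.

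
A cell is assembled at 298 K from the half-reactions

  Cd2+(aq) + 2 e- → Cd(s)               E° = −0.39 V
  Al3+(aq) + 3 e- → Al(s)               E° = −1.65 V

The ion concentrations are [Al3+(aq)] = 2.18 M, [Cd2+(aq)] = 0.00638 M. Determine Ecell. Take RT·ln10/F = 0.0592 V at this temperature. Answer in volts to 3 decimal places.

+1.188 V

The Cd²⁺/Cd couple has the more positive E°, so it is the cathode; Al³⁺/Al is the anode.
The standard potential is −0.39 − (−1.65) = +1.26 V and the balanced reaction transfers n = 6 electrons.
Balancing gives 3 Cd2+(aq) + 2 Al(s) → 3 Cd(s) + 2 Al3+(aq); hence Q = [Al3+(aq)]^2 / [Cd2+(aq)]^3 = 1.83×10^7 (log Q = 7.262).
By the Nernst equation, E = +1.26 − (0.0592/6)·(7.262) = +1.188 V.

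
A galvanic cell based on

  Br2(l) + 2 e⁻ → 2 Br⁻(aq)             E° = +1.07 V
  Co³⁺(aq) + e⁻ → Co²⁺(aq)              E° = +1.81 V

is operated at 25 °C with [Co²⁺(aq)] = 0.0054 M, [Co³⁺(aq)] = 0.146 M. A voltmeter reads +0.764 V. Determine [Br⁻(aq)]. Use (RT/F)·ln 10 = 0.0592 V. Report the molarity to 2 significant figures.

0.094 M

Co³⁺/Co²⁺ is the cathode (higher E°); E°cell = +1.81 − (+1.07) = +0.74 V with n = 2.
Rearranging E = E° − (0.0592/n)·log Q gives log Q = 2(+0.74 − (+0.764))/0.0592 = −0.811.
Balancing electrons gives 2 Co³⁺(aq) + 2 Br⁻(aq) → 2 Co²⁺(aq) + Br2(l); thus Q = [Co²⁺(aq)]^2 / ([Co³⁺(aq)]^2·[Br⁻(aq)]^2).
Isolating [Br⁻(aq)] in Q = 10^{−0.811} yields log [Br⁻(aq)] = −1.026, i.e. 0.094 M.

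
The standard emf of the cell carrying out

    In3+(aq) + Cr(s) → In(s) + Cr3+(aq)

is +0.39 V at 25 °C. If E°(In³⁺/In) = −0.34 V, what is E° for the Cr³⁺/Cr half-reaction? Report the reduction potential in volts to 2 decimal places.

−0.73 V

In the reaction as written the In³⁺/In couple is reduced (cathode) and Cr³⁺/Cr is oxidized (anode), so E°cell = E°(In³⁺/In) − E°(Cr³⁺/Cr).
E°(Cr³⁺/Cr) = E°(cathode) − E°cell = −0.34 − (+0.39) = −0.73 V.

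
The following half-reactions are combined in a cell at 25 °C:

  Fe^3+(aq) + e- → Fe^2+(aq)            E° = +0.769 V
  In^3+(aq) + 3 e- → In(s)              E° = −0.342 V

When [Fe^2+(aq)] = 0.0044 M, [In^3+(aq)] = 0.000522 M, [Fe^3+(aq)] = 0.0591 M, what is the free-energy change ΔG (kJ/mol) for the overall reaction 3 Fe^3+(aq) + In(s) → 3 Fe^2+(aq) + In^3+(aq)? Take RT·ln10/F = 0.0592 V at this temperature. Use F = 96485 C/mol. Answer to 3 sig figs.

With Fe³⁺/Fe²⁺ reduced at the cathode, E°cell = +0.769 − (−0.342) = +1.111 V and n = 3.
Here Q = ([Fe^2+(aq)]^3·[In^3+(aq)]) / [Fe^3+(aq)]^3 = 2.15×10^−7 (log Q = −6.667), giving E = +1.111 − (0.0592/3)·(−6.667) = +1.2426 V.
ΔG = −nFE = −(3)(96485)(+1.2426) J/mol = −360 kJ/mol.

−360 kJ/mol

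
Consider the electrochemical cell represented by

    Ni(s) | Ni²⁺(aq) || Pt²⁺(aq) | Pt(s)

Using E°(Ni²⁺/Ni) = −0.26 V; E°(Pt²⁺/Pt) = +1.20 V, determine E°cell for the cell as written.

By convention the left-hand electrode in cell notation is the anode (oxidation) and the right-hand electrode is the cathode (reduction).
E°cell = E°(right) − E°(left) = +1.20 − (−0.26) = +1.46 V.

+1.46 V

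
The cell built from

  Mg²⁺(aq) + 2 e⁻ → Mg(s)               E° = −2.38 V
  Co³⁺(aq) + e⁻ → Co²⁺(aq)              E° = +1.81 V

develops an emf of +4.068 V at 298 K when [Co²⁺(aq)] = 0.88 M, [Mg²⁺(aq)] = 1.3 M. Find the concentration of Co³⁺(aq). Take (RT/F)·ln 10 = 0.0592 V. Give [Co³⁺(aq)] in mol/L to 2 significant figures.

The Co³⁺/Co²⁺ couple has the larger reduction potential, so it is the cathode: E°cell = +1.81 − (−2.38) = +4.19 V and n = 2.
Rearranging E = E° − (0.0592/n)·log Q gives log Q = 2(+4.19 − (+4.068))/0.0592 = 4.122.
The balanced reaction is 2 Co³⁺(aq) + Mg(s) → 2 Co²⁺(aq) + Mg²⁺(aq), so Q = ([Co²⁺(aq)]^2·[Mg²⁺(aq)]) / [Co³⁺(aq)]^2.
Solving for the unknown gives log [Co³⁺(aq)] = −2.060, so [Co³⁺(aq)] ≈ 0.0087 M.

0.0087 M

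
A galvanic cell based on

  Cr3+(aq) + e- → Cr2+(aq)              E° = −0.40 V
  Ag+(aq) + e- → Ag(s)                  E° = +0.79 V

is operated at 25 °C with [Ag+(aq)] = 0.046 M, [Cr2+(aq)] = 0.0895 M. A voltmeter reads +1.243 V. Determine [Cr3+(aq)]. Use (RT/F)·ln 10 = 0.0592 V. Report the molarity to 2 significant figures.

The Ag⁺/Ag couple has the larger reduction potential, so it is the cathode: E°cell = +0.79 − (−0.40) = +1.19 V and n = 1.
Since E = E° − (0.0592/n)·log Q, log Q = n(E° − E)/0.0592 = −0.895.
For Ag+(aq) + Cr2+(aq) → Ag(s) + Cr3+(aq), the reaction quotient is Q = [Cr3+(aq)] / ([Ag+(aq)]·[Cr2+(aq)]).
Solving for the unknown gives log [Cr3+(aq)] = −3.280, so [Cr3+(aq)] ≈ 0.00052 M.

0.00052 M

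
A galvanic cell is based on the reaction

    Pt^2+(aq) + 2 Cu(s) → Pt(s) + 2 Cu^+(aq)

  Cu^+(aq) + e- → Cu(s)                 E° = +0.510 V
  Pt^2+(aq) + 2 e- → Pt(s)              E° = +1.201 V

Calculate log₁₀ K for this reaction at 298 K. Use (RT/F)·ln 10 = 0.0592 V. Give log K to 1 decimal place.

The Pt²⁺/Pt couple is reduced (cathode); E°cell = +1.201 − (+0.510) = +0.691 V with n = 2.
At equilibrium E = 0, so log K = nE°cell / 0.0592 = (2)(+0.691) / 0.0592 = 23.3.

log K = 23.3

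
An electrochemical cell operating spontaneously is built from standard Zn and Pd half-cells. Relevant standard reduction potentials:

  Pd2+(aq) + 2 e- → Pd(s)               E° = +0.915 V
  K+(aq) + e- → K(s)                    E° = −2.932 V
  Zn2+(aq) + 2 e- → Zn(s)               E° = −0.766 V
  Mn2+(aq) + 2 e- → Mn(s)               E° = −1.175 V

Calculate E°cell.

Of the two couples in this cell, the one with the more positive reduction potential is reduced at the cathode: here that is Pd²⁺/Pd (+0.915 V); Zn²⁺/Zn (−0.766 V) is the anode.
E°cell = E°(cathode) − E°(anode) = +0.915 − (−0.766) = +1.681 V.

+1.681 V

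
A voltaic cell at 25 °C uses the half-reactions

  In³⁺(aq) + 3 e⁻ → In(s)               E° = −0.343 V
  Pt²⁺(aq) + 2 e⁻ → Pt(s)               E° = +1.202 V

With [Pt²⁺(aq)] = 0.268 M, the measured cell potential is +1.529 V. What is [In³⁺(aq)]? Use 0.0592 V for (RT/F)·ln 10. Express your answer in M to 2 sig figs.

0.90 M

The Pt²⁺/Pt couple has the larger reduction potential, so it is the cathode: E°cell = +1.202 − (−0.343) = +1.545 V and n = 6.
From the Nernst equation, log Q = n(E° − E)/0.0592 = 6·(+1.545 − (+1.529))/0.0592 = 1.622.
The balanced reaction is 3 Pt²⁺(aq) + 2 In(s) → 3 Pt(s) + 2 In³⁺(aq), so Q = [In³⁺(aq)]^2 / [Pt²⁺(aq)]^3.
Substituting the known concentrations and solving, log [In³⁺(aq)] = −0.047 and [In³⁺(aq)] = 0.90 M.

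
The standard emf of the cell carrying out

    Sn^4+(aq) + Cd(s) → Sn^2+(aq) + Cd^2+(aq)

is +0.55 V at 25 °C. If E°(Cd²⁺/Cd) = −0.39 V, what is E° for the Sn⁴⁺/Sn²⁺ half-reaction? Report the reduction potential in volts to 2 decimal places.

+0.16 V

In the reaction as written the Sn⁴⁺/Sn²⁺ couple is reduced (cathode) and Cd²⁺/Cd is oxidized (anode), so E°cell = E°(Sn⁴⁺/Sn²⁺) − E°(Cd²⁺/Cd).
E°(Sn⁴⁺/Sn²⁺) = E°cell + E°(anode) = +0.55 + (−0.39) = +0.16 V.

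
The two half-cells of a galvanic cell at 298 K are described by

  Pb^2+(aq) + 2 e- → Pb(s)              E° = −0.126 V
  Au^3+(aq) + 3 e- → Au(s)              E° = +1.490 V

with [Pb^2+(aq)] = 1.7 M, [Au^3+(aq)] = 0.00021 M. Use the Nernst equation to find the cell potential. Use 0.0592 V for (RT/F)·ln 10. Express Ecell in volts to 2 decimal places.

+1.54 V

Since E°(Au³⁺/Au) > E°(Pb²⁺/Pb), Au³⁺/Au serves as the cathode.
The standard potential is +1.490 − (−0.126) = +1.616 V and the balanced reaction transfers n = 6 electrons.
For the overall reaction 2 Au^3+(aq) + 3 Pb(s) → 2 Au(s) + 3 Pb^2+(aq), Q = [Pb^2+(aq)]^3 / [Au^3+(aq)]^2 = 1.11×10^8, giving log Q = 8.047.
Applying E = E° − (RT ln10/nF)·log Q gives +1.616 − (0.0592/6)(8.047) = +1.54 V.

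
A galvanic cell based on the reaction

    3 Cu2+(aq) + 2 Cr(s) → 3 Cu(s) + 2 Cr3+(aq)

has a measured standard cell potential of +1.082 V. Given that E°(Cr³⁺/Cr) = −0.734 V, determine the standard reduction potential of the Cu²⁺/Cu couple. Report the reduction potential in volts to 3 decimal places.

+0.348 V

In the reaction as written the Cu²⁺/Cu couple is reduced (cathode) and Cr³⁺/Cr is oxidized (anode), so E°cell = E°(Cu²⁺/Cu) − E°(Cr³⁺/Cr).
E°(Cu²⁺/Cu) = E°cell + E°(anode) = +1.082 + (−0.734) = +0.348 V.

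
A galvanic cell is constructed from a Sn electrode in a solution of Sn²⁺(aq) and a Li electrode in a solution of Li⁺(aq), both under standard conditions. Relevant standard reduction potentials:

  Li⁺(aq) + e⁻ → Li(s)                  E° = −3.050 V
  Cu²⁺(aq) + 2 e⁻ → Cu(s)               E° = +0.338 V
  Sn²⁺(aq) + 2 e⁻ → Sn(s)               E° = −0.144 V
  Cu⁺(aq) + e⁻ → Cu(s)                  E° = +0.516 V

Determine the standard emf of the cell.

+2.906 V

The Sn²⁺/Sn couple has the higher E°, so Sn ion is reduced (cathode) and Li is oxidized (anode).
E°cell = E°(cathode) − E°(anode) = −0.144 − (−3.050) = +2.906 V.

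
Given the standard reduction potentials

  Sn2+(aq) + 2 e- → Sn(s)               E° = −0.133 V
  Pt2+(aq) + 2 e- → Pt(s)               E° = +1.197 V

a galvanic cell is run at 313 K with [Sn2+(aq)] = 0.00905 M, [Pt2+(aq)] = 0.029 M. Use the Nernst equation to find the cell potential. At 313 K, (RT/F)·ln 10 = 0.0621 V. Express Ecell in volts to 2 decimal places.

+1.35 V

Pt²⁺/Pt is reduced (cathode, E° = +1.197 V) and Sn²⁺/Sn is oxidized (anode).
E°cell = E°cat − E°an = +1.197 − (−0.133) = +1.330 V; n = 2.
The balanced reaction is Pt2+(aq) + Sn(s) → Pt(s) + Sn2+(aq), so Q = [Sn2+(aq)] / [Pt2+(aq)] = 0.312 and log Q = −0.506.
E = E° − (0.0621/n)·log Q = +1.330 − (0.0621/2)(−0.506) = +1.35 V.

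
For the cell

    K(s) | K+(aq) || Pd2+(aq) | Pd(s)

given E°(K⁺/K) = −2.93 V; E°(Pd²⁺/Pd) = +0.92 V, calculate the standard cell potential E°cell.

By convention the left-hand electrode in cell notation is the anode (oxidation) and the right-hand electrode is the cathode (reduction).
E°cell = E°(right) − E°(left) = +0.92 − (−2.93) = +3.85 V.

+3.85 V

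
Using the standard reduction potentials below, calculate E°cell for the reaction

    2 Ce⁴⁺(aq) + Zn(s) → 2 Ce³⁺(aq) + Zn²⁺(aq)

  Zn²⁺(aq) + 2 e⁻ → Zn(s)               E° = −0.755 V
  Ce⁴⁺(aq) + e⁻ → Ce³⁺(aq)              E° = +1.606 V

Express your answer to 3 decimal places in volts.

+2.361 V

Ce⁴⁺(aq) gains electrons, so the Ce⁴⁺/Ce³⁺ couple is the cathode; the Zn²⁺/Zn couple is the anode.
E°cell = E°(cathode) − E°(anode) = +1.606 − (−0.755) = +2.361 V.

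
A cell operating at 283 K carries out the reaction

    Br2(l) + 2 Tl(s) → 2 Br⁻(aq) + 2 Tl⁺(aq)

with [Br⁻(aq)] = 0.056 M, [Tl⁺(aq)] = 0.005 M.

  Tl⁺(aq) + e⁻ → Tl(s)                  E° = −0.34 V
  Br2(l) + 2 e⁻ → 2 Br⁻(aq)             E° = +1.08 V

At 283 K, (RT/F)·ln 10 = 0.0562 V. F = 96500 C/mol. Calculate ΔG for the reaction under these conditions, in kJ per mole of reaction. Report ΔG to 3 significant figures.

With Br₂/Br⁻ reduced at the cathode, E°cell = +1.08 − (−0.34) = +1.42 V and n = 2.
The reaction quotient is [Br⁻(aq)]^2·[Tl⁺(aq)]^2 = 7.84×10^−8; by Nernst, E = +1.42 − (0.0562/2)(−7.106) = +1.6197 V.
ΔG = −nFE = −(2)(96500)(+1.6197) J/mol = −313 kJ/mol.

−313 kJ/mol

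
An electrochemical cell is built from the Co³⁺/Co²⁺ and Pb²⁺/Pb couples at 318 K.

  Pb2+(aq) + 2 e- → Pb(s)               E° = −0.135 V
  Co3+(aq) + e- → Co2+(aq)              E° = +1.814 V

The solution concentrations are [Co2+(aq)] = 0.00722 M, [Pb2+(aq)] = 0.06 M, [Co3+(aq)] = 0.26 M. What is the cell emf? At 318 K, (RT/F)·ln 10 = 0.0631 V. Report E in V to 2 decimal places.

+2.09 V

The Co³⁺/Co²⁺ couple has the more positive E°, so it is the cathode; Pb²⁺/Pb is the anode.
E°cell = E°cat − E°an = +1.814 − (−0.135) = +1.949 V; n = 2.
For the overall reaction 2 Co3+(aq) + Pb(s) → 2 Co2+(aq) + Pb2+(aq), Q = ([Co2+(aq)]^2·[Pb2+(aq)]) / [Co3+(aq)]^2 = 4.63×10^−5, giving log Q = −4.335.
Applying E = E° − (RT ln10/nF)·log Q gives +1.949 − (0.0631/2)(−4.335) = +2.09 V.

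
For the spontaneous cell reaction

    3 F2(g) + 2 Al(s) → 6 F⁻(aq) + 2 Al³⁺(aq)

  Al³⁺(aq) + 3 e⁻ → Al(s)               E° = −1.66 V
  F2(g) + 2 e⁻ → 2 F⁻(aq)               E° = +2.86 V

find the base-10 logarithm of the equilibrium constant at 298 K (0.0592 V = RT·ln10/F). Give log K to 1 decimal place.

log K = 458.1

The F₂/F⁻ couple is reduced (cathode); E°cell = +2.86 − (−1.66) = +4.52 V with n = 6.
At equilibrium E = 0, so log K = nE°cell / 0.0592 = (6)(+4.52) / 0.0592 = 458.1.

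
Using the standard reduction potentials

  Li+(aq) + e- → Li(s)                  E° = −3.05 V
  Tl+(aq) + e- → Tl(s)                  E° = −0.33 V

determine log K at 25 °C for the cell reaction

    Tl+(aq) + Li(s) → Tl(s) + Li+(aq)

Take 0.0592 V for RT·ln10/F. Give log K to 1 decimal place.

log K = 45.9

The Tl⁺/Tl couple is reduced (cathode); E°cell = −0.33 − (−3.05) = +2.72 V with n = 1.
At equilibrium E = 0, so log K = nE°cell / 0.0592 = (1)(+2.72) / 0.0592 = 45.9.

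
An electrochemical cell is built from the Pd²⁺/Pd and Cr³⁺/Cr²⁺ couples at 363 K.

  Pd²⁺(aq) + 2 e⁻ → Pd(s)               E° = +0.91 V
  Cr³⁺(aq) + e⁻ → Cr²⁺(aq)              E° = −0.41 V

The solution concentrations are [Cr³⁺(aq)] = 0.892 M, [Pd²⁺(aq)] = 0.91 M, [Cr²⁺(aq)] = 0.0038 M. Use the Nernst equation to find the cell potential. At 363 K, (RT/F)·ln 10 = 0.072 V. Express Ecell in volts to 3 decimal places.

+1.148 V

Pd²⁺/Pd is reduced (cathode, E° = +0.91 V) and Cr³⁺/Cr²⁺ is oxidized (anode).
E°cell = E°cat − E°an = +0.91 − (−0.41) = +1.32 V; n = 2.
Balancing gives Pd²⁺(aq) + 2 Cr²⁺(aq) → Pd(s) + 2 Cr³⁺(aq); hence Q = [Cr³⁺(aq)]^2 / ([Pd²⁺(aq)]·[Cr²⁺(aq)]^2) = 6.06×10^4 (log Q = 4.782).
By the Nernst equation, E = +1.32 − (0.072/2)·(4.782) = +1.148 V.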